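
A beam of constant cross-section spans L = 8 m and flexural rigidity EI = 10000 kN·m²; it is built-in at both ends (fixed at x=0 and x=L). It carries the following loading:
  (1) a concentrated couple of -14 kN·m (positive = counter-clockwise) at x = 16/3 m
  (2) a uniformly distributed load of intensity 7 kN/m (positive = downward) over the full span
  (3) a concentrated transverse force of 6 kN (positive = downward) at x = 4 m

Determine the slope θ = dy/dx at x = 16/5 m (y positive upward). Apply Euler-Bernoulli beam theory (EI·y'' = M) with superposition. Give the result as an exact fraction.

θ(16/5) = -356/234375 rad

Load 1 — applied couple M₀=-14 kN·m at a=16/3 m (b=L-a=8/3):
  θ_1 = (R_Ax²/2 - M_Ax)/EI  [x≤a] with R_A=-7/3, M_A=-14/3 = ((-7/3)·(16/5)²/2 - (-14/3)·(16/5))/10000 = 14/46875 rad
Load 2 — uniform load w=7 kN/m over full span:
  θ_2 = -wx(L-x)(L-2x)/(12EI) = -7·(16/5)·(8-(16/5))·(8-2·(16/5))/(12·10000) = -112/78125 rad
Load 3 — point force P=6 kN at a=4 m (b=L-a=4):
  θ_3 = -Pb²x(2aL-(3a+b)x)/(2L³EI)  [x≤a] = -6·4²·(16/5)·(2·4·8-(3·4+4)·(16/5))/(2·8³·10000) = -6/15625 rad
Superposition: θ = Σ θ_i = -356/234375 rad ≈ -0.001519 rad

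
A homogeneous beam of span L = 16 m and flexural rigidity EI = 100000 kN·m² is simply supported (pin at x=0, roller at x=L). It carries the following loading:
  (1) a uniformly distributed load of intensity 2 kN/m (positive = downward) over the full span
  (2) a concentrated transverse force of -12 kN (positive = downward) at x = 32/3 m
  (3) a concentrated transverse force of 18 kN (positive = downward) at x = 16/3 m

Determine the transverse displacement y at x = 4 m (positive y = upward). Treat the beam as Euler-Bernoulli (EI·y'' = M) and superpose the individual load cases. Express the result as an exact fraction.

y(4) = -1402/84375 m

Load 1 — uniform load w=2 kN/m over full span:
  y_1 = -wx(L³-2Lx²+x³)/(24EI) = -2·4·(16³-2·16·4²+4³)/(24·100000) = -38/3125 m
Load 2 — point force P=-12 kN at a=32/3 m (b=L-a=16/3):
  y_2 = -Pbx(L²-b²-x²)/(6LEI)  [x≤a] = -(-12)·(16/3)·4·(16²-(16/3)²-4²)/(6·16·100000) = 476/84375 m
Load 3 — point force P=18 kN at a=16/3 m (b=L-a=32/3):
  y_3 = -Pbx(L²-b²-x²)/(6LEI)  [x≤a] = -18·(32/3)·4·(16²-(32/3)²-4²)/(6·16·100000) = -284/28125 m
Superposition: y = Σ y_i = -1402/84375 m ≈ -0.016616 m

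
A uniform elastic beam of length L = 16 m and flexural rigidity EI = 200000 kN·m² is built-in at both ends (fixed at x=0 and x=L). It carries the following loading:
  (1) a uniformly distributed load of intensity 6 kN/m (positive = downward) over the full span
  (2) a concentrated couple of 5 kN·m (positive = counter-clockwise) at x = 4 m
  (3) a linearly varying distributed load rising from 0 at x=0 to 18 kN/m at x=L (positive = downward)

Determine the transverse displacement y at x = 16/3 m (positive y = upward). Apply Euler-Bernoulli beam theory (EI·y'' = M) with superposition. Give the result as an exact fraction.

y(16/3) = -8117/843750 m

Load 1 — uniform load w=6 kN/m over full span:
  y_1 = -wx²(L-x)²/(24EI) = -6·(16/3)²·(16-(16/3))²/(24·200000) = -1024/253125 m
Load 2 — applied couple M₀=5 kN·m at a=4 m (b=L-a=12):
  y_2 = (R_Ax³/6 - M_Ax²/2 - M₀(x-a)²/2)/EI  [x>a] with R_A=45/128, M_A=-15/16 = ((45/128)·(16/3)³/6 - (-15/16)·(16/3)²/2 - 5·((16/3)-4)²/2)/200000 = 1/11250 m
Load 3 — triangular load w₀=18 kN/m (0→w₀ over full span):
  y_3 = -w₀x²(L-x)²(x+2L)/(120LEI) = -18·(16/3)²·(16-(16/3))²·((16/3)+2·16)/(120·16·200000) = -7168/1265625 m
Superposition: y = Σ y_i = -8117/843750 m ≈ -0.009620 m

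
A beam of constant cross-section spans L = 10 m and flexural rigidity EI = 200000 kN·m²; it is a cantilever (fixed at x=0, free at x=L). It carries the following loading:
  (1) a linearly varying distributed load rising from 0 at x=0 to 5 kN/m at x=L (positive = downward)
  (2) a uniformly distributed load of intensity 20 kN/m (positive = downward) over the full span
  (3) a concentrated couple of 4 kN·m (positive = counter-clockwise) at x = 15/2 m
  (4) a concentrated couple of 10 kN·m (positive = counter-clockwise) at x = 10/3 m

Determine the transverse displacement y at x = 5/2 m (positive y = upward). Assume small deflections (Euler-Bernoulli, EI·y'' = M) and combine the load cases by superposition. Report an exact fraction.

y(5/2) = -187337/12288000 m

Load 1 — triangular load w₀=5 kN/m (0→w₀ over full span):
  y_1 = (w₀Lx³/12-w₀L²x²/6-w₀x⁵/(120L))/EI = (5·10·(5/2)³/12-5·10²·(5/2)²/6-5·(5/2)⁵/(120·10))/200000 = -1121/491520 m
Load 2 — uniform load w=20 kN/m over full span:
  y_2 = -wx²(x²-4Lx+6L²)/(24EI) = -20·(5/2)²·((5/2)²-4·10·(5/2)+6·10²)/(24·200000) = -27/2048 m
Load 3 — applied couple M₀=4 kN·m at a=15/2 m (b=L-a=5/2):
  y_3 = M₀x²/(2EI)  [x≤a] = 4·(5/2)²/(2·200000) = 1/16000 m
Load 4 — applied couple M₀=10 kN·m at a=10/3 m (b=L-a=20/3):
  y_4 = M₀x²/(2EI)  [x≤a] = 10·(5/2)²/(2·200000) = 1/6400 m
Superposition: y = Σ y_i = -187337/12288000 m ≈ -0.015246 m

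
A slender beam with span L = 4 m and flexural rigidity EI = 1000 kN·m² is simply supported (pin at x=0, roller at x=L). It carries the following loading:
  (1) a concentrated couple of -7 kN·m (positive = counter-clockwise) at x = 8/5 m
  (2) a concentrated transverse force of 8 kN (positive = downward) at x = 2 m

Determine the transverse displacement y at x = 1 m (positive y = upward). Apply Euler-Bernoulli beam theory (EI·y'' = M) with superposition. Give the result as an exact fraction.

y(1) = -4799/600000 m

Load 1 — applied couple M₀=-7 kN·m at a=8/5 m (b=L-a=12/5):
  y_1 = (M₀x³/(6L)+C₁x)/EI  [x≤a] with C₁=M₀(3b²-L²)/(6L)=-28/75 = ((-7)·1³/(6·4)+(-28/75)·1)/1000 = -133/200000 m
Load 2 — point force P=8 kN at a=2 m (b=L-a=2):
  y_2 = -Pbx(L²-b²-x²)/(6LEI)  [x≤a] = -8·2·1·(4²-2²-1²)/(6·4·1000) = -11/1500 m
Superposition: y = Σ y_i = -4799/600000 m ≈ -0.007998 m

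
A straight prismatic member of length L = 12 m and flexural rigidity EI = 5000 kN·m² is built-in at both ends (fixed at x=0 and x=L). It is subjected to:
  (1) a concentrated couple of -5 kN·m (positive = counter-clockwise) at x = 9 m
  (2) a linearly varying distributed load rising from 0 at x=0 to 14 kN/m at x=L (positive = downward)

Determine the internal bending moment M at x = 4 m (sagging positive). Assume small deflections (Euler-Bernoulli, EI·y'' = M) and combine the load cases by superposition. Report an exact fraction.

Load 1 — applied couple M₀=-5 kN·m at a=9 m (b=L-a=3):
  M_1 = R_Ax - M_A  [x≤a] with R_A=-15/32, M_A=-25/16 = (-15/32)·4 - (-25/16) = -5/16 kN·m
Load 2 — triangular load w₀=14 kN/m (0→w₀ over full span):
  M_2 = 3w₀Lx/20 - w₀L²/30 - w₀x³/(6L) = 3·14·12·4/20 - 14·12²/30 - 14·4³/(6·12) = 952/45 kN·m
Superposition: M = Σ M_i = 15007/720 kN·m ≈ 20.843056 kN·m

M(4) = 15007/720 kN·m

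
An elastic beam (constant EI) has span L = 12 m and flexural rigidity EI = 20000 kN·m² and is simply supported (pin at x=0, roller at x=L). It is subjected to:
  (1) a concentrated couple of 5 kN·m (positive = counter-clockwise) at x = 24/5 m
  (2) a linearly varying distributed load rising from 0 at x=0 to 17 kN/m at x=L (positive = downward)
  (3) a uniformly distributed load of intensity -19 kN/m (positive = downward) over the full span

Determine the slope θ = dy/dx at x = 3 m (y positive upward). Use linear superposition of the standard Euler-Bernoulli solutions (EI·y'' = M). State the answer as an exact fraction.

θ(3) = 83231/3200000 rad

Load 1 — applied couple M₀=5 kN·m at a=24/5 m (b=L-a=36/5):
  θ_1 = (M₀x²/(2L)+C₁)/EI  [x≤a] with C₁=M₀(3b²-L²)/(6L)=4/5 = (5·3²/(2·12)+(4/5))/20000 = 107/800000 rad
Load 2 — triangular load w₀=17 kN/m (0→w₀ over full span):
  θ_2 = -w₀(7L⁴-30L²x²+15x⁴)/(360LEI) = -17·(7·12⁴-30·12²·3²+15·3⁴)/(360·12·20000) = -67677/3200000 rad
Load 3 — uniform load w=-19 kN/m over full span:
  θ_3 = -w(L³-6Lx²+4x³)/(24EI) = -(-19)·(12³-6·12·3²+4·3³)/(24·20000) = 1881/40000 rad
Superposition: θ = Σ θ_i = 83231/3200000 rad ≈ 0.026010 rad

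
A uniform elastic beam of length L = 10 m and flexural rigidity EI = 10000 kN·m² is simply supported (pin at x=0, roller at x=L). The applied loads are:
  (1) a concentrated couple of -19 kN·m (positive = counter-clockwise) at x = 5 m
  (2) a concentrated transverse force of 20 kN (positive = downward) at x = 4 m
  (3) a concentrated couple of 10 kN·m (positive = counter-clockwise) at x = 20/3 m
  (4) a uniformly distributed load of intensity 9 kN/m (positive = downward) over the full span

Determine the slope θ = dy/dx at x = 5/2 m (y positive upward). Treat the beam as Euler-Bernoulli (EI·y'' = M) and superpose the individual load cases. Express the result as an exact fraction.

θ(5/2) = -25511/720000 rad

Load 1 — applied couple M₀=-19 kN·m at a=5 m (b=L-a=5):
  θ_1 = (M₀x²/(2L)+C₁)/EI  [x≤a] with C₁=M₀(3b²-L²)/(6L)=95/12 = ((-19)·(5/2)²/(2·10)+(95/12))/10000 = 19/96000 rad
Load 2 — point force P=20 kN at a=4 m (b=L-a=6):
  θ_2 = -Pb(L²-b²-3x²)/(6LEI)  [x≤a] = -20·6·(10²-6²-3·(5/2)²)/(6·10·10000) = -181/20000 rad
Load 3 — applied couple M₀=10 kN·m at a=20/3 m (b=L-a=10/3):
  θ_3 = (M₀x²/(2L)+C₁)/EI  [x≤a] with C₁=M₀(3b²-L²)/(6L)=-100/9 = (10·(5/2)²/(2·10)+(-100/9))/10000 = -23/28800 rad
Load 4 — uniform load w=9 kN/m over full span:
  θ_4 = -w(L³-6Lx²+4x³)/(24EI) = -9·(10³-6·10·(5/2)²+4·(5/2)³)/(24·10000) = -33/1280 rad
Superposition: θ = Σ θ_i = -25511/720000 rad ≈ -0.035432 rad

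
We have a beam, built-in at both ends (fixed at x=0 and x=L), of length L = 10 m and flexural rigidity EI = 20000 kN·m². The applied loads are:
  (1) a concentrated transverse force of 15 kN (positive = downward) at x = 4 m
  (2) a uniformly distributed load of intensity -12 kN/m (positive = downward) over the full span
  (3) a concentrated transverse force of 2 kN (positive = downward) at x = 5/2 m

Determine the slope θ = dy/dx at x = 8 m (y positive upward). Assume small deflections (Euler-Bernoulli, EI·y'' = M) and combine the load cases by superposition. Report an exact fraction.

θ(8) = -7651/2000000 rad

Load 1 — point force P=15 kN at a=4 m (b=L-a=6):
  θ_1 = Pa²(L-x)(2bL-(3b+a)(L-x))/(2L³EI)  [x>a] = 15·4²·(10-8)·(2·6·10-(3·6+4)·(10-8))/(2·10³·20000) = 57/62500 rad
Load 2 — uniform load w=-12 kN/m over full span:
  θ_2 = -wx(L-x)(L-2x)/(12EI) = -(-12)·8·(10-8)·(10-2·8)/(12·20000) = -3/625 rad
Load 3 — point force P=2 kN at a=5/2 m (b=L-a=15/2):
  θ_3 = Pa²(L-x)(2bL-(3b+a)(L-x))/(2L³EI)  [x>a] = 2·(5/2)²·(10-8)·(2·(15/2)·10-(3·(15/2)+(5/2))·(10-8))/(2·10³·20000) = 1/16000 rad
Superposition: θ = Σ θ_i = -7651/2000000 rad ≈ -0.003825 rad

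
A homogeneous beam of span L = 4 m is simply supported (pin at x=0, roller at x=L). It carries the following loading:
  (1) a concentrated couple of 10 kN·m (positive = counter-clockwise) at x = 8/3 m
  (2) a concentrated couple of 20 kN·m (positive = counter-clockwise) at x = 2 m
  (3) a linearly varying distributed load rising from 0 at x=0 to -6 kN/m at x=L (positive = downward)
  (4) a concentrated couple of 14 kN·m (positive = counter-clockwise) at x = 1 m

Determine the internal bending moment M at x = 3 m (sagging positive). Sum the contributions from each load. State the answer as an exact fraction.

Load 1 — applied couple M₀=10 kN·m at a=8/3 m (b=L-a=4/3):
  M_1 = M₀x/L - M₀  [x>a] = 10·3/4 - 10 = -5/2 kN·m
Load 2 — applied couple M₀=20 kN·m at a=2 m (b=L-a=2):
  M_2 = M₀x/L - M₀  [x>a] = 20·3/4 - 20 = -5 kN·m
Load 3 — triangular load w₀=-6 kN/m (0→w₀ over full span):
  M_3 = w₀Lx/6 - w₀x³/(6L) = (-6)·4·3/6 - (-6)·3³/(6·4) = -21/4 kN·m
Load 4 — applied couple M₀=14 kN·m at a=1 m (b=L-a=3):
  M_4 = M₀x/L - M₀  [x>a] = 14·3/4 - 14 = -7/2 kN·m
Superposition: M = Σ M_i = -65/4 kN·m ≈ -16.250000 kN·m

M(3) = -65/4 kN·m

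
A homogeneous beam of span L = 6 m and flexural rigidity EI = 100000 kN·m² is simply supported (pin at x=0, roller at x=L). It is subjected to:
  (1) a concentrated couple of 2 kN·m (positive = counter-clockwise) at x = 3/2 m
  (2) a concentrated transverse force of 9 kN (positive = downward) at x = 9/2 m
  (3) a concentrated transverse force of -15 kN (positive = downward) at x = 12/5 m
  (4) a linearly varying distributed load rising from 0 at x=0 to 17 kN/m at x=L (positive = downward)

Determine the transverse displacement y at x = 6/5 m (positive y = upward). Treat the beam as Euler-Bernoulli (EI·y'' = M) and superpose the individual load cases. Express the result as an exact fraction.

Load 1 — applied couple M₀=2 kN·m at a=3/2 m (b=L-a=9/2):
  y_1 = (M₀x³/(6L)+C₁x)/EI  [x≤a] with C₁=M₀(3b²-L²)/(6L)=11/8 = (2·(6/5)³/(6·6)+(11/8)·(6/5))/100000 = 873/50000000 m
Load 2 — point force P=9 kN at a=9/2 m (b=L-a=3/2):
  y_2 = -Pbx(L²-b²-x²)/(6LEI)  [x≤a] = -9·(3/2)·(6/5)·(6²-(3/2)²-(6/5)²)/(6·6·100000) = -29079/200000000 m
Load 3 — point force P=-15 kN at a=12/5 m (b=L-a=18/5):
  y_3 = -Pbx(L²-b²-x²)/(6LEI)  [x≤a] = -(-15)·(18/5)·(6/5)·(6²-(18/5)²-(6/5)²)/(6·6·100000) = 243/625000 m
Load 4 — triangular load w₀=17 kN/m (0→w₀ over full span):
  y_4 = -w₀x(7L⁴-10L²x²+3x⁴)/(360LEI) = -17·(6/5)·(7·6⁴-10·6²·(6/5)²+3·(6/5)⁴)/(360·6·100000) = -39474/48828125 m
Superposition: y = Σ y_i = -13689063/25000000000 m ≈ -0.000548 m

y(6/5) = -13689063/25000000000 m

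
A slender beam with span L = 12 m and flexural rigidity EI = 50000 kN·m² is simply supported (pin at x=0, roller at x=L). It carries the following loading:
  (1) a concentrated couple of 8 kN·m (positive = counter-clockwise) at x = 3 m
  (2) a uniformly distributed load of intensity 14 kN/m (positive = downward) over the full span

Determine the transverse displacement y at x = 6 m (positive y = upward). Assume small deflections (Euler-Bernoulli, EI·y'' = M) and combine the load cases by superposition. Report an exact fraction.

y(6) = -1863/25000 m

Load 1 — applied couple M₀=8 kN·m at a=3 m (b=L-a=9):
  y_1 = (M₀x³/(6L)-M₀(x-a)²/2+C₁x)/EI  [x>a] with C₁=M₀(3b²-L²)/(6L)=11 = (8·6³/(6·12)-8·(6-3)²/2+11·6)/50000 = 27/25000 m
Load 2 — uniform load w=14 kN/m over full span:
  y_2 = -wx(L³-2Lx²+x³)/(24EI) = -14·6·(12³-2·12·6²+6³)/(24·50000) = -189/2500 m
Superposition: y = Σ y_i = -1863/25000 m ≈ -0.074520 m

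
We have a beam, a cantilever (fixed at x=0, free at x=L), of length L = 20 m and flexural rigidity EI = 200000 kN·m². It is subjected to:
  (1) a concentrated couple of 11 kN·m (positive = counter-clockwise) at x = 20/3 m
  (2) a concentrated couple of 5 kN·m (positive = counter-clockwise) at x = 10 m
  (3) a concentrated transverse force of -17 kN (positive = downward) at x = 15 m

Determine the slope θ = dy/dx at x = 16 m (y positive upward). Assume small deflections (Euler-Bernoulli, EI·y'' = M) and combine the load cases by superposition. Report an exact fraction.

θ(16) = 2443/240000 rad

Load 1 — applied couple M₀=11 kN·m at a=20/3 m (b=L-a=40/3):
  θ_1 = M₀a/EI  [x>a] = 11·(20/3)/200000 = 11/30000 rad
Load 2 — applied couple M₀=5 kN·m at a=10 m (b=L-a=10):
  θ_2 = M₀a/EI  [x>a] = 5·10/200000 = 1/4000 rad
Load 3 — point force P=-17 kN at a=15 m (b=L-a=5):
  θ_3 = -Pa²/(2EI)  [x>a] = -(-17)·15²/(2·200000) = 153/16000 rad
Superposition: θ = Σ θ_i = 2443/240000 rad ≈ 0.010179 rad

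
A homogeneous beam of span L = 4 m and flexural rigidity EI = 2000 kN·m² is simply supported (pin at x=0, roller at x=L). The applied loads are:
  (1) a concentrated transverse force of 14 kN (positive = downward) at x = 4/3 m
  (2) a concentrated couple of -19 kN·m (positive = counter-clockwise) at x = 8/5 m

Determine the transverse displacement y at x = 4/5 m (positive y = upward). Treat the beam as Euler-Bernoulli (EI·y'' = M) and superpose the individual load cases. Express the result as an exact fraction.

y(4/5) = -14531/2531250 m

Load 1 — point force P=14 kN at a=4/3 m (b=L-a=8/3):
  y_1 = -Pbx(L²-b²-x²)/(6LEI)  [x≤a] = -14·(8/3)·(4/5)·(4²-(8/3)²-(4/5)²)/(6·4·2000) = -6496/1265625 m
Load 2 — applied couple M₀=-19 kN·m at a=8/5 m (b=L-a=12/5):
  y_2 = (M₀x³/(6L)+C₁x)/EI  [x≤a] with C₁=M₀(3b²-L²)/(6L)=-76/75 = ((-19)·(4/5)³/(6·4)+(-76/75)·(4/5))/2000 = -19/31250 m
Superposition: y = Σ y_i = -14531/2531250 m ≈ -0.005741 m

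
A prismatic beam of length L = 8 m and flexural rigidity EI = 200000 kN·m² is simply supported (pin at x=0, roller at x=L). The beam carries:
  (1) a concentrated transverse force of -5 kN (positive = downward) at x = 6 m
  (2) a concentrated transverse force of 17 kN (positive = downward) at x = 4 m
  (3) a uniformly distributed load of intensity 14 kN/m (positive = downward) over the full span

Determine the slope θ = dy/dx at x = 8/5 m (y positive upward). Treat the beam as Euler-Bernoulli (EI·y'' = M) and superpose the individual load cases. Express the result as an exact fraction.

θ(8/5) = -70691/50000000 rad

Load 1 — point force P=-5 kN at a=6 m (b=L-a=2):
  θ_1 = -Pb(L²-b²-3x²)/(6LEI)  [x≤a] = -(-5)·2·(8²-2²-3·(8/5)²)/(6·8·200000) = 109/2000000 rad
Load 2 — point force P=17 kN at a=4 m (b=L-a=4):
  θ_2 = -Pb(L²-b²-3x²)/(6LEI)  [x≤a] = -17·4·(8²-4²-3·(8/5)²)/(6·8·200000) = -357/1250000 rad
Load 3 — uniform load w=14 kN/m over full span:
  θ_3 = -w(L³-6Lx²+4x³)/(24EI) = -14·(8³-6·8·(8/5)²+4·(8/5)³)/(24·200000) = -462/390625 rad
Superposition: θ = Σ θ_i = -70691/50000000 rad ≈ -0.001414 rad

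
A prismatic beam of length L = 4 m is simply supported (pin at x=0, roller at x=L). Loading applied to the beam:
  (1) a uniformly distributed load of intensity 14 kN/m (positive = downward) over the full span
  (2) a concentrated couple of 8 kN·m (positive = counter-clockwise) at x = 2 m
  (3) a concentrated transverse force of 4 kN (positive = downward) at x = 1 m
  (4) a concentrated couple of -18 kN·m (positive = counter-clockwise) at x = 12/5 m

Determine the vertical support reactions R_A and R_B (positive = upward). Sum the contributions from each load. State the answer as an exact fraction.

R_A = 57/2 kN, R_B = 63/2 kN

Load 1 — uniform load w=14 kN/m over full span:
  R_A = wL/2 = 14·4/2 = 28 kN
  R_B = wL/2 = 14·4/2 = 28 kN
Load 2 — applied couple M₀=8 kN·m at a=2 m (b=L-a=2):
  R_A = M₀/L = 8/4 = 2 kN
  R_B = -M₀/L = -8/4 = -2 kN
Load 3 — point force P=4 kN at a=1 m (b=L-a=3):
  R_A = Pb/L = 4·3/4 = 3 kN
  R_B = Pa/L = 4·1/4 = 1 kN
Load 4 — applied couple M₀=-18 kN·m at a=12/5 m (b=L-a=8/5):
  R_A = M₀/L = (-18)/4 = -9/2 kN
  R_B = -M₀/L = -(-18)/4 = 9/2 kN
Superposition: R_A = 57/2 kN, R_B = 63/2 kN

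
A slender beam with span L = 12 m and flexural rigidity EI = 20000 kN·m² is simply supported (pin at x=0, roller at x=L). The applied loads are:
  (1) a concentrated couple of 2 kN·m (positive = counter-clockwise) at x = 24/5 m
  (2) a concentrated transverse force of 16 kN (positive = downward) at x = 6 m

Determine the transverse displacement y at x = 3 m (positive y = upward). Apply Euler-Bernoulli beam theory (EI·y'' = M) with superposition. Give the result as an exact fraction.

Load 1 — applied couple M₀=2 kN·m at a=24/5 m (b=L-a=36/5):
  y_1 = (M₀x³/(6L)+C₁x)/EI  [x≤a] with C₁=M₀(3b²-L²)/(6L)=8/25 = (2·3³/(6·12)+(8/25)·3)/20000 = 171/2000000 m
Load 2 — point force P=16 kN at a=6 m (b=L-a=6):
  y_2 = -Pbx(L²-b²-x²)/(6LEI)  [x≤a] = -16·6·3·(12²-6²-3²)/(6·12·20000) = -99/5000 m
Superposition: y = Σ y_i = -39429/2000000 m ≈ -0.019714 m

y(3) = -39429/2000000 m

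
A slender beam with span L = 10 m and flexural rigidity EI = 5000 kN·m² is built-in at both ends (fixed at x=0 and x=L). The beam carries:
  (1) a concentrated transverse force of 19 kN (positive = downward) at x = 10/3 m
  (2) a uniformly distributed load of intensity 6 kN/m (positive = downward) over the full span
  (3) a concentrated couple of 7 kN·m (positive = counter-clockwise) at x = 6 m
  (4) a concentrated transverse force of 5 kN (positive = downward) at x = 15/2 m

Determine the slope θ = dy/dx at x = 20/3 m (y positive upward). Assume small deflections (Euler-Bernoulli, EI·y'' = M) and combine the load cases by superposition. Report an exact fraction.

θ(20/3) = 594091/48600000 rad

Load 1 — point force P=19 kN at a=10/3 m (b=L-a=20/3):
  θ_1 = Pa²(L-x)(2bL-(3b+a)(L-x))/(2L³EI)  [x>a] = 19·(10/3)²·(10-(20/3))·(2·(20/3)·10-(3·(20/3)+(10/3))·(10-(20/3)))/(2·10³·5000) = 19/4860 rad
Load 2 — uniform load w=6 kN/m over full span:
  θ_2 = -wx(L-x)(L-2x)/(12EI) = -6·(20/3)·(10-(20/3))·(10-2·(20/3))/(12·5000) = 1/135 rad
Load 3 — applied couple M₀=7 kN·m at a=6 m (b=L-a=4):
  θ_3 = (R_Ax²/2 - M_Ax - M₀(x-a))/EI  [x>a] with R_A=126/125, M_A=56/25 = ((126/125)·(20/3)²/2 - (56/25)·(20/3) - 7·((20/3)-6))/5000 = 7/12500 rad
Load 4 — point force P=5 kN at a=15/2 m (b=L-a=5/2):
  θ_4 = -Pb²x(2aL-(3a+b)x)/(2L³EI)  [x≤a] = -5·(5/2)²·(20/3)·(2·(15/2)·10-(3·(15/2)+(5/2))·(20/3))/(2·10³·5000) = 1/2880 rad
Superposition: θ = Σ θ_i = 594091/48600000 rad ≈ 0.012224 rad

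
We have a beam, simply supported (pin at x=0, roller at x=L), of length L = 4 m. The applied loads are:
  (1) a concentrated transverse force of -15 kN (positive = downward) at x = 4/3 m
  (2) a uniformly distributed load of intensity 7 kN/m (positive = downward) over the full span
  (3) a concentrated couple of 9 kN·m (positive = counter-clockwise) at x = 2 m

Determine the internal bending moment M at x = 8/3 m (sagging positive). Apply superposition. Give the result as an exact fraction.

Load 1 — point force P=-15 kN at a=4/3 m (b=L-a=8/3):
  M_1 = Pa(L-x)/L  [x>a] = (-15)·(4/3)·(4-(8/3))/4 = -20/3 kN·m
Load 2 — uniform load w=7 kN/m over full span:
  M_2 = wx(L-x)/2 = 7·(8/3)·(4-(8/3))/2 = 112/9 kN·m
Load 3 — applied couple M₀=9 kN·m at a=2 m (b=L-a=2):
  M_3 = M₀x/L - M₀  [x>a] = 9·(8/3)/4 - 9 = -3 kN·m
Superposition: M = Σ M_i = 25/9 kN·m ≈ 2.777778 kN·m

M(8/3) = 25/9 kN·m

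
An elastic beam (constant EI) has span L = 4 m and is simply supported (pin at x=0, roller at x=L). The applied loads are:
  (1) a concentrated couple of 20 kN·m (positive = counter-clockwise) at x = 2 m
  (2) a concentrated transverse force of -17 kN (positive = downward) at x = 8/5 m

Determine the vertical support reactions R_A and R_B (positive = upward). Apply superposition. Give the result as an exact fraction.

R_A = -26/5 kN, R_B = -59/5 kN

Load 1 — applied couple M₀=20 kN·m at a=2 m (b=L-a=2):
  R_A = M₀/L = 20/4 = 5 kN
  R_B = -M₀/L = -20/4 = -5 kN
Load 2 — point force P=-17 kN at a=8/5 m (b=L-a=12/5):
  R_A = Pb/L = (-17)·(12/5)/4 = -51/5 kN
  R_B = Pa/L = (-17)·(8/5)/4 = -34/5 kN
Superposition: R_A = -26/5 kN, R_B = -59/5 kN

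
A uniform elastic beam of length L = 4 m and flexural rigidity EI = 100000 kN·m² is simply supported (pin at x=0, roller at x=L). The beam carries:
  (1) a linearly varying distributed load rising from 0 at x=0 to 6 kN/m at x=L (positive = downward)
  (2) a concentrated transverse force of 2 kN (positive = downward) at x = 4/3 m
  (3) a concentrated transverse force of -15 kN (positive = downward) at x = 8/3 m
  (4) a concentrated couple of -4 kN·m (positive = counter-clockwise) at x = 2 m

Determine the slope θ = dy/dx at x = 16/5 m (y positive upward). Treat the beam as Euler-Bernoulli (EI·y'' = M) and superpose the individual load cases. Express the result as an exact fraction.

θ(16/5) = -87113/2531250000 rad

Load 1 — triangular load w₀=6 kN/m (0→w₀ over full span):
  θ_1 = -w₀(7L⁴-30L²x²+15x⁴)/(360LEI) = -6·(7·4⁴-30·4²·(16/5)²+15·(16/5)⁴)/(360·4·100000) = 757/11718750 rad
Load 2 — point force P=2 kN at a=4/3 m (b=L-a=8/3):
  θ_2 = -Pa(2L²-6Lx+3x²+a²)/(6LEI)  [x>a] = -2·(4/3)·(2·4²-6·4·(16/5)+3·(16/5)²+(4/3)²)/(6·4·100000) = 173/12656250 rad
Load 3 — point force P=-15 kN at a=8/3 m (b=L-a=4/3):
  θ_3 = -Pa(2L²-6Lx+3x²+a²)/(6LEI)  [x>a] = -(-15)·(8/3)·(2·4²-6·4·(16/5)+3·(16/5)²+(8/3)²)/(6·4·100000) = -49/421875 rad
Load 4 — applied couple M₀=-4 kN·m at a=2 m (b=L-a=2):
  θ_4 = (M₀x²/(2L)-M₀(x-a)+C₁)/EI  [x>a] with C₁=M₀(3b²-L²)/(6L)=2/3 = ((-4)·(16/5)²/(2·4)-(-4)·((16/5)-2)+(2/3))/100000 = 13/3750000 rad
Superposition: θ = Σ θ_i = -87113/2531250000 rad ≈ -0.000034 rad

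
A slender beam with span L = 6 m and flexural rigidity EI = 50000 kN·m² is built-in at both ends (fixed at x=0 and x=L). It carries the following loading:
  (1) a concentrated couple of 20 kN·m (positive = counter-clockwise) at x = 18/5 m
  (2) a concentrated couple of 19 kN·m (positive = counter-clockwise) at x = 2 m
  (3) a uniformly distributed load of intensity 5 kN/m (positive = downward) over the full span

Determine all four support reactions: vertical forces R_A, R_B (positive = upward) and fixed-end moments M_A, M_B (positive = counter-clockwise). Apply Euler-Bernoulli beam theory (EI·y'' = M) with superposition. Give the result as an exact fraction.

Load 1 — applied couple M₀=20 kN·m at a=18/5 m (b=L-a=12/5):
  R_A = 6M₀ab/L³ = 6·20·(18/5)·(12/5)/6³ = 24/5 kN
  M_A = M₀b(2a-b)/L² = 20·(12/5)·(2·(18/5)-(12/5))/6² = 32/5 kN·m
  R_B = -6M₀ab/L³ = -6·20·(18/5)·(12/5)/6³ = -24/5 kN
  M_B = M₀a(2b-a)/L² = 20·(18/5)·(2·(12/5)-(18/5))/6² = 12/5 kN·m
Load 2 — applied couple M₀=19 kN·m at a=2 m (b=L-a=4):
  R_A = 6M₀ab/L³ = 6·19·2·4/6³ = 38/9 kN
  M_A = M₀b(2a-b)/L² = 19·4·(2·2-4)/6² = 0 kN·m
  R_B = -6M₀ab/L³ = -6·19·2·4/6³ = -38/9 kN
  M_B = M₀a(2b-a)/L² = 19·2·(2·4-2)/6² = 19/3 kN·m
Load 3 — uniform load w=5 kN/m over full span:
  R_A = wL/2 = 5·6/2 = 15 kN
  M_A = wL²/12 = 5·6²/12 = 15 kN·m
  R_B = wL/2 = 5·6/2 = 15 kN
  M_B = -wL²/12 = -5·6²/12 = -15 kN·m
Superposition: R_A = 1081/45 kN, M_A = 107/5 kN·m, R_B = 269/45 kN, M_B = -94/15 kN·m

R_A = 1081/45 kN, M_A = 107/5 kN·m, R_B = 269/45 kN, M_B = -94/15 kN·m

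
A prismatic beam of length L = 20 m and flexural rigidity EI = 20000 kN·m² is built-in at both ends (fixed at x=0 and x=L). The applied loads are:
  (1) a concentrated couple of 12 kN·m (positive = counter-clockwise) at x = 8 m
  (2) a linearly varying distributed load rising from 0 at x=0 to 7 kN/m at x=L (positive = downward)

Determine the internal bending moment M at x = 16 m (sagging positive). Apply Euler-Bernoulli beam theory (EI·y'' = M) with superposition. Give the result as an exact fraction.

Load 1 — applied couple M₀=12 kN·m at a=8 m (b=L-a=12):
  M_1 = R_Ax - M_A - M₀  [x>a] with R_A=108/125, M_A=36/25 = (108/125)·16 - (36/25) - 12 = 48/125 kN·m
Load 2 — triangular load w₀=7 kN/m (0→w₀ over full span):
  M_2 = 3w₀Lx/20 - w₀L²/30 - w₀x³/(6L) = 3·7·20·16/20 - 7·20²/30 - 7·16³/(6·20) = 56/15 kN·m
Superposition: M = Σ M_i = 1544/375 kN·m ≈ 4.117333 kN·m

M(16) = 1544/375 kN·m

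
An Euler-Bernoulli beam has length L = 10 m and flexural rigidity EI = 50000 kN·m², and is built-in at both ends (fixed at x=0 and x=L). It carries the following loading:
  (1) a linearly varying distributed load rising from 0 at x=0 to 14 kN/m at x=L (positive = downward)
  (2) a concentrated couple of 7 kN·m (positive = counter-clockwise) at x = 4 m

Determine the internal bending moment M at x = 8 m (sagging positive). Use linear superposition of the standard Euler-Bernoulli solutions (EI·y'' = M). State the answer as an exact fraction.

Load 1 — triangular load w₀=14 kN/m (0→w₀ over full span):
  M_1 = 3w₀Lx/20 - w₀L²/30 - w₀x³/(6L) = 3·14·10·8/20 - 14·10²/30 - 14·8³/(6·10) = 28/15 kN·m
Load 2 — applied couple M₀=7 kN·m at a=4 m (b=L-a=6):
  M_2 = R_Ax - M_A - M₀  [x>a] with R_A=126/125, M_A=21/25 = (126/125)·8 - (21/25) - 7 = 28/125 kN·m
Superposition: M = Σ M_i = 784/375 kN·m ≈ 2.090667 kN·m

M(8) = 784/375 kN·m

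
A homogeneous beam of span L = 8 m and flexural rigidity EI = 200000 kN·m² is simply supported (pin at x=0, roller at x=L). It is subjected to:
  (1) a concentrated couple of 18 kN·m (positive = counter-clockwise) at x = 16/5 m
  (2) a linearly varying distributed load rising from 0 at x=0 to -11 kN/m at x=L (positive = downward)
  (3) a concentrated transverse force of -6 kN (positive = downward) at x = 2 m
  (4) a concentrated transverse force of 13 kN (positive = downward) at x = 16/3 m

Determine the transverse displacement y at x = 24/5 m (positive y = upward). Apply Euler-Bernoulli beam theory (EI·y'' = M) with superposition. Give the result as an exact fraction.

y(24/5) = 6186449/5273437500 m

Load 1 — applied couple M₀=18 kN·m at a=16/5 m (b=L-a=24/5):
  y_1 = (M₀x³/(6L)-M₀(x-a)²/2+C₁x)/EI  [x>a] with C₁=M₀(3b²-L²)/(6L)=48/25 = (18·(24/5)³/(6·8)-18·((24/5)-(16/5))²/2+(48/25)·(24/5))/200000 = 54/390625 m
Load 2 — triangular load w₀=-11 kN/m (0→w₀ over full span):
  y_2 = -w₀x(7L⁴-10L²x²+3x⁴)/(360LEI) = -(-11)·(24/5)·(7·8⁴-10·8²·(24/5)²+3·(24/5)⁴)/(360·8·200000) = 208384/146484375 m
Load 3 — point force P=-6 kN at a=2 m (b=L-a=6):
  y_3 = -Pa(L-x)(2Lx-a²-x²)/(6LEI)  [x>a] = -(-6)·2·(8-(24/5))·(2·8·(24/5)-2²-(24/5)²)/(6·8·200000) = 311/1562500 m
Load 4 — point force P=13 kN at a=16/3 m (b=L-a=8/3):
  y_4 = -Pbx(L²-b²-x²)/(6LEI)  [x≤a] = -13·(8/3)·(24/5)·(8²-(8/3)²-(24/5)²)/(6·8·200000) = -6188/10546875 m
Superposition: y = Σ y_i = 6186449/5273437500 m ≈ 0.001173 m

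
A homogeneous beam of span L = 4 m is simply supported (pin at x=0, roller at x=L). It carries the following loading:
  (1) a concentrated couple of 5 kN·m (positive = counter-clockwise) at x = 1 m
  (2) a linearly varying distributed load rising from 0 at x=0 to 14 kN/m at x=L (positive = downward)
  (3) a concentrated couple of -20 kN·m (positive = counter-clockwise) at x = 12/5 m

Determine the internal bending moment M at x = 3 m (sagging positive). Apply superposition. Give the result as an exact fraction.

M(3) = 16 kN·m

Load 1 — applied couple M₀=5 kN·m at a=1 m (b=L-a=3):
  M_1 = M₀x/L - M₀  [x>a] = 5·3/4 - 5 = -5/4 kN·m
Load 2 — triangular load w₀=14 kN/m (0→w₀ over full span):
  M_2 = w₀Lx/6 - w₀x³/(6L) = 14·4·3/6 - 14·3³/(6·4) = 49/4 kN·m
Load 3 — applied couple M₀=-20 kN·m at a=12/5 m (b=L-a=8/5):
  M_3 = M₀x/L - M₀  [x>a] = (-20)·3/4 - (-20) = 5 kN·m
Superposition: M = Σ M_i = 16 kN·m ≈ 16.000000 kN·m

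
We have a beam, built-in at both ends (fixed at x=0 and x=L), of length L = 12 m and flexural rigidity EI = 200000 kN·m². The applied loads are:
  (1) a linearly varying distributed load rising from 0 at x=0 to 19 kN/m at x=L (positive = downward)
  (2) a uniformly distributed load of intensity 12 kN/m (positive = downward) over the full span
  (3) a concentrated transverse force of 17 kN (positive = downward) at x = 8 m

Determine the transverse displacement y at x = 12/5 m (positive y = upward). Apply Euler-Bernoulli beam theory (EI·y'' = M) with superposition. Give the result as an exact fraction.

Load 1 — triangular load w₀=19 kN/m (0→w₀ over full span):
  y_1 = -w₀x²(L-x)²(x+2L)/(120LEI) = -19·(12/5)²·(12-(12/5))²·((12/5)+2·12)/(120·12·200000) = -45144/48828125 m
Load 2 — uniform load w=12 kN/m over full span:
  y_2 = -wx²(L-x)²/(24EI) = -12·(12/5)²·(12-(12/5))²/(24·200000) = -2592/1953125 m
Load 3 — point force P=17 kN at a=8 m (b=L-a=4):
  y_3 = -Pb²x²(3aL-(3a+b)x)/(6L³EI)  [x≤a] = -17·4²·(12/5)²·(3·8·12-(3·8+4)·(12/5))/(6·12³·200000) = -391/2343750 m
Superposition: y = Σ y_i = -708539/292968750 m ≈ -0.002418 m

y(12/5) = -708539/292968750 m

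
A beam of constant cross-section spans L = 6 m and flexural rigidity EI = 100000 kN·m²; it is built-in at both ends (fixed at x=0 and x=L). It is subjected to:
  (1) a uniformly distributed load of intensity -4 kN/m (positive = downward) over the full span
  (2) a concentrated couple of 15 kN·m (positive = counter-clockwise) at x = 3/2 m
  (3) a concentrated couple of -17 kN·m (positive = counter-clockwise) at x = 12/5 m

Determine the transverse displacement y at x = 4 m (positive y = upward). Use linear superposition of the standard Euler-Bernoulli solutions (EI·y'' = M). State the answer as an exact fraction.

Load 1 — uniform load w=-4 kN/m over full span:
  y_1 = -wx²(L-x)²/(24EI) = -(-4)·4²·(6-4)²/(24·100000) = 1/9375 m
Load 2 — applied couple M₀=15 kN·m at a=3/2 m (b=L-a=9/2):
  y_2 = (R_Ax³/6 - M_Ax²/2 - M₀(x-a)²/2)/EI  [x>a] with R_A=45/16, M_A=-45/16 = ((45/16)·4³/6 - (-45/16)·4²/2 - 15·(4-(3/2))²/2)/100000 = 9/160000 m
Load 3 — applied couple M₀=-17 kN·m at a=12/5 m (b=L-a=18/5):
  y_3 = (R_Ax³/6 - M_Ax²/2 - M₀(x-a)²/2)/EI  [x>a] with R_A=-102/25, M_A=-51/25 = ((-102/25)·4³/6 - (-51/25)·4²/2 - (-17)·(4-(12/5))²/2)/100000 = -17/312500 m
Superposition: y = Σ y_i = 6511/60000000 m ≈ 0.000109 m

y(4) = 6511/60000000 m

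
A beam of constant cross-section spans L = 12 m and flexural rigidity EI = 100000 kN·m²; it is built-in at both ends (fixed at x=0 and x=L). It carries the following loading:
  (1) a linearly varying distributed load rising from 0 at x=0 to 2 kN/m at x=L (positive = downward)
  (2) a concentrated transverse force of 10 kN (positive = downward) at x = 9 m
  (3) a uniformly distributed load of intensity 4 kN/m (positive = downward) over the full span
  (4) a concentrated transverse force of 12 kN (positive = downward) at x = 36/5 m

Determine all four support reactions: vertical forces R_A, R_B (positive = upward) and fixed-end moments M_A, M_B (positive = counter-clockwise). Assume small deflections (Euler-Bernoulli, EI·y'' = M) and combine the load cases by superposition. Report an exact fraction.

Load 1 — triangular load w₀=2 kN/m (0→w₀ over full span):
  R_A = 3w₀L/20 = 3·2·12/20 = 18/5 kN
  M_A = w₀L²/30 = 2·12²/30 = 48/5 kN·m
  R_B = 7w₀L/20 = 7·2·12/20 = 42/5 kN
  M_B = -w₀L²/20 = -2·12²/20 = -72/5 kN·m
Load 2 — point force P=10 kN at a=9 m (b=L-a=3):
  R_A = Pb²(3a+b)/L³ = 10·3²·(3·9+3)/12³ = 25/16 kN
  M_A = Pab²/L² = 10·9·3²/12² = 45/8 kN·m
  R_B = Pa²(a+3b)/L³ = 10·9²·(9+3·3)/12³ = 135/16 kN
  M_B = -Pa²b/L² = -10·9²·3/12² = -135/8 kN·m
Load 3 — uniform load w=4 kN/m over full span:
  R_A = wL/2 = 4·12/2 = 24 kN
  M_A = wL²/12 = 4·12²/12 = 48 kN·m
  R_B = wL/2 = 4·12/2 = 24 kN
  M_B = -wL²/12 = -4·12²/12 = -48 kN·m
Load 4 — point force P=12 kN at a=36/5 m (b=L-a=24/5):
  R_A = Pb²(3a+b)/L³ = 12·(24/5)²·(3·(36/5)+(24/5))/12³ = 528/125 kN
  M_A = Pab²/L² = 12·(36/5)·(24/5)²/12² = 1728/125 kN·m
  R_B = Pa²(a+3b)/L³ = 12·(36/5)²·((36/5)+3·(24/5))/12³ = 972/125 kN
  M_B = -Pa²b/L² = -12·(36/5)²·(24/5)/12² = -2592/125 kN·m
Superposition: R_A = 66773/2000 kN, M_A = 77049/1000 kN·m, R_B = 97227/2000 kN, M_B = -100011/1000 kN·m

R_A = 66773/2000 kN, M_A = 77049/1000 kN·m, R_B = 97227/2000 kN, M_B = -100011/1000 kN·m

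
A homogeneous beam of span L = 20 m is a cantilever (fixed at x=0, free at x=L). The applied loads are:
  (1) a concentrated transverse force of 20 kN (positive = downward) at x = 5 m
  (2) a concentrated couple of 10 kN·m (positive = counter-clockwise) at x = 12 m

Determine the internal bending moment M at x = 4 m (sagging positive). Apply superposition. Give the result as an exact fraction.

M(4) = -10 kN·m

Load 1 — point force P=20 kN at a=5 m (b=L-a=15):
  M_1 = -P(a-x)  [x≤a] = -20·(5-4) = -20 kN·m
Load 2 — applied couple M₀=10 kN·m at a=12 m (b=L-a=8):
  M_2 = M₀  [x≤a] = 10 = 10 kN·m
Superposition: M = Σ M_i = -10 kN·m ≈ -10.000000 kN·m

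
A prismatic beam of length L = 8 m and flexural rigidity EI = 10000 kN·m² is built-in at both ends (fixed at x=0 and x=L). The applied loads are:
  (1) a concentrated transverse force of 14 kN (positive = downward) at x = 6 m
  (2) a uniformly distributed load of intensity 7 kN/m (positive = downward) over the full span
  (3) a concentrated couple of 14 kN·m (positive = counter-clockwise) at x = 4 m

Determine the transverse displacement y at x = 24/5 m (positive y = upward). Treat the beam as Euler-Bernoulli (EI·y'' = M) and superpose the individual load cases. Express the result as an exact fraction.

y(24/5) = -6671/781250 m

Load 1 — point force P=14 kN at a=6 m (b=L-a=2):
  y_1 = -Pb²x²(3aL-(3a+b)x)/(6L³EI)  [x≤a] = -14·2²·(24/5)²·(3·6·8-(3·6+2)·(24/5))/(6·8³·10000) = -63/31250 m
Load 2 — uniform load w=7 kN/m over full span:
  y_2 = -wx²(L-x)²/(24EI) = -7·(24/5)²·(8-(24/5))²/(24·10000) = -2688/390625 m
Load 3 — applied couple M₀=14 kN·m at a=4 m (b=L-a=4):
  y_3 = (R_Ax³/6 - M_Ax²/2 - M₀(x-a)²/2)/EI  [x>a] with R_A=21/8, M_A=7/2 = ((21/8)·(24/5)³/6 - (7/2)·(24/5)²/2 - 14·((24/5)-4)²/2)/10000 = 28/78125 m
Superposition: y = Σ y_i = -6671/781250 m ≈ -0.008539 m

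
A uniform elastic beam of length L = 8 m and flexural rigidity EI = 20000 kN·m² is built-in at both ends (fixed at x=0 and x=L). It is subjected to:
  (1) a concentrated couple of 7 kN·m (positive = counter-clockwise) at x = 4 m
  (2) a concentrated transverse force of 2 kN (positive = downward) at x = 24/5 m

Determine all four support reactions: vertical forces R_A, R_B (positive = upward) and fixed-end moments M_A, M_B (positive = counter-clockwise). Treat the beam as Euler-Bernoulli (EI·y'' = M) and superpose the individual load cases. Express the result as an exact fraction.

Load 1 — applied couple M₀=7 kN·m at a=4 m (b=L-a=4):
  R_A = 6M₀ab/L³ = 6·7·4·4/8³ = 21/16 kN
  M_A = M₀b(2a-b)/L² = 7·4·(2·4-4)/8² = 7/4 kN·m
  R_B = -6M₀ab/L³ = -6·7·4·4/8³ = -21/16 kN
  M_B = M₀a(2b-a)/L² = 7·4·(2·4-4)/8² = 7/4 kN·m
Load 2 — point force P=2 kN at a=24/5 m (b=L-a=16/5):
  R_A = Pb²(3a+b)/L³ = 2·(16/5)²·(3·(24/5)+(16/5))/8³ = 88/125 kN
  M_A = Pab²/L² = 2·(24/5)·(16/5)²/8² = 192/125 kN·m
  R_B = Pa²(a+3b)/L³ = 2·(24/5)²·((24/5)+3·(16/5))/8³ = 162/125 kN
  M_B = -Pa²b/L² = -2·(24/5)²·(16/5)/8² = -288/125 kN·m
Superposition: R_A = 4033/2000 kN, M_A = 1643/500 kN·m, R_B = -33/2000 kN, M_B = -277/500 kN·m

R_A = 4033/2000 kN, M_A = 1643/500 kN·m, R_B = -33/2000 kN, M_B = -277/500 kN·m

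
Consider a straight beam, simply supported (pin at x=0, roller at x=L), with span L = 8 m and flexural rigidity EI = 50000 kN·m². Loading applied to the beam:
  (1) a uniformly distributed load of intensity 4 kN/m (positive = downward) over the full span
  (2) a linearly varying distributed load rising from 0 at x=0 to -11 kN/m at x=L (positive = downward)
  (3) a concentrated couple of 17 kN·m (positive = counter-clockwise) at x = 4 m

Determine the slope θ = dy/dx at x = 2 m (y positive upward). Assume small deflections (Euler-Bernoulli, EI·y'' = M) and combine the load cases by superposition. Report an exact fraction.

Load 1 — uniform load w=4 kN/m over full span:
  θ_1 = -w(L³-6Lx²+4x³)/(24EI) = -4·(8³-6·8·2²+4·2³)/(24·50000) = -11/9375 rad
Load 2 — triangular load w₀=-11 kN/m (0→w₀ over full span):
  θ_2 = -w₀(7L⁴-30L²x²+15x⁴)/(360LEI) = -(-11)·(7·8⁴-30·8²·2²+15·2⁴)/(360·8·50000) = 14597/9000000 rad
Load 3 — applied couple M₀=17 kN·m at a=4 m (b=L-a=4):
  θ_3 = (M₀x²/(2L)+C₁)/EI  [x≤a] with C₁=M₀(3b²-L²)/(6L)=-17/3 = (17·2²/(2·8)+(-17/3))/50000 = -17/600000 rad
Superposition: θ = Σ θ_i = 1891/4500000 rad ≈ 0.000420 rad

θ(2) = 1891/4500000 rad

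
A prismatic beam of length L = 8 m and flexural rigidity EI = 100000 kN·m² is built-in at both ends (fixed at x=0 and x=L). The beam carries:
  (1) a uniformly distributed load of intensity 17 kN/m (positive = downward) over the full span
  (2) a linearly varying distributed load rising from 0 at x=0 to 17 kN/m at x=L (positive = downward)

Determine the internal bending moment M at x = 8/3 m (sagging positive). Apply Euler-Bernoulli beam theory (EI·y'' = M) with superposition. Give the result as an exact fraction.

M(8/3) = 16864/405 kN·m

Load 1 — uniform load w=17 kN/m over full span:
  M_1 = wLx/2 - wL²/12 - wx²/2 = 17·8·(8/3)/2 - 17·8²/12 - 17·(8/3)²/2 = 272/9 kN·m
Load 2 — triangular load w₀=17 kN/m (0→w₀ over full span):
  M_2 = 3w₀Lx/20 - w₀L²/30 - w₀x³/(6L) = 3·17·8·(8/3)/20 - 17·8²/30 - 17·(8/3)³/(6·8) = 4624/405 kN·m
Superposition: M = Σ M_i = 16864/405 kN·m ≈ 41.639506 kN·m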